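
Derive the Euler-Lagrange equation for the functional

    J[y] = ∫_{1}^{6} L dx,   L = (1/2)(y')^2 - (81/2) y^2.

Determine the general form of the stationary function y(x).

The Lagrangian is L = (1/2)(y')^2 - (81/2) y^2.
∂L/∂y = -81y.
∂L/∂y' = y'.
The Euler-Lagrange equation d/dx(∂L/∂y') − ∂L/∂y = 0 becomes:
    y'' + 81 y = 0
General solution: y(x) = A sin(9x) + B cos(9x), where A and B are arbitrary constants fixed by the endpoint conditions.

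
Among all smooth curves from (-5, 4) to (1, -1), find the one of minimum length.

Arc-length functional: J[y] = ∫ sqrt(1 + (y')^2) dx.
Lagrangian L = sqrt(1 + (y')^2) has no explicit y dependence, so ∂L/∂y = 0 and the Euler-Lagrange equation gives
    d/dx( y' / sqrt(1 + (y')^2) ) = 0  ⇒  y' / sqrt(1 + (y')^2) = const.
Hence y' is constant, so y(x) is affine.
Fitting the endpoints (-5, 4) and (1, -1):
    slope m = ((-1) − 4) / (1 − (-5)) = -5/6,
    intercept c = 4 − m·(-5) = -1/6.
Extremal: y(x) = (-5/6) x - 1/6.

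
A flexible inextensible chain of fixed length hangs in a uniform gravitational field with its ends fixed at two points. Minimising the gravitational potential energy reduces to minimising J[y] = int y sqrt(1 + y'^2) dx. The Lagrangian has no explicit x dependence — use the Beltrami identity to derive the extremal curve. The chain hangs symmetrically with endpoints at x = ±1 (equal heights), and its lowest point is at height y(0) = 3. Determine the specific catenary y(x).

The Lagrangian L(y, y') = y sqrt(1 + y'^2) has no explicit x dependence, so the Beltrami identity applies:
    L − y' ∂L/∂y' = C.
Compute ∂L/∂y' = y · y' / sqrt(1 + y'^2). Then
    L − y' ∂L/∂y'
    = y sqrt(1 + y'^2) − y · y'^2 / sqrt(1 + y'^2)
    = y (1 + y'^2 − y'^2) / sqrt(1 + y'^2)
    = y / sqrt(1 + y'^2) = C.
Squaring gives y^2 = C^2 (1 + y'^2), i.e.
    y'^2 = y^2 / C^2 − 1.
Separating variables,
    dy / sqrt(y^2 − C^2) = dx / C,
and integrating gives arccosh(y / C) = (x − a)/C, so
    y(x) = C cosh((x − a)/C),
the catenary. The constants C and a are fixed by the two endpoint conditions (and, for the hanging-chain problem, the length constraint selects C).
Now fit the given data. The endpoints x = ±1 are symmetric at equal height, so the catenary is even about its minimum: a = 0 and y(x) = C cosh(x/C). The lowest point is y(0) = C cosh(0) = C, and we are told y(0) = 3, so C = 3. Therefore
    y(x) = 3 cosh(x/3),
and at the endpoints
    y(±1) = 3 cosh(1/3).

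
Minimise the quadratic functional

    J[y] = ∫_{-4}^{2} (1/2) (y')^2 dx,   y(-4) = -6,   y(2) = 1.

The Lagrangian is L = (1/2) (y')^2.
Compute ∂L/∂y = 0, ∂L/∂y' = y'.
The Euler-Lagrange equation d/dx(∂L/∂y') − ∂L/∂y = 0 reduces to
    y'' = 0.
Its general solution is
    y(x) = A x + B,
with A, B fixed by the endpoint conditions.
Applying the endpoint conditions y(-4) = -6 and y(2) = 1: solve A·-4 + B = -6 and A·2 + B = 1. Subtracting gives A(2 − -4) = 1 − -6, so A = 7/6, and B = -6 − A·-4 = -4/3. Therefore
    y(x) = (7/6) x - 4/3.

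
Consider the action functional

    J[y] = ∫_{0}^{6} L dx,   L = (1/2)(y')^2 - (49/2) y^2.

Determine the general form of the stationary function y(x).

The Lagrangian is L = (1/2)(y')^2 - (49/2) y^2.
∂L/∂y = -49y.
∂L/∂y' = y'.
The Euler-Lagrange equation d/dx(∂L/∂y') − ∂L/∂y = 0 becomes:
    y'' + 49 y = 0
General solution: y(x) = A sin(7x) + B cos(7x), where A and B are arbitrary constants fixed by the endpoint conditions.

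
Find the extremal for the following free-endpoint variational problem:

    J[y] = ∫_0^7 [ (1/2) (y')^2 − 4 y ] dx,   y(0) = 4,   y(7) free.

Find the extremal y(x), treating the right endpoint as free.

The Lagrangian L = (1/2) (y')^2 − 4 y gives
    ∂L/∂y = −4,   ∂L/∂y' = y'.
Euler-Lagrange: d/dx(y') − (−4) = 0, i.e. y'' + 4 = 0, so
    y(x) = −(4/2) x^2 + C1 x + C2.
Fixed left endpoint y(0) = 4 ⇒ C2 = 4.
The right endpoint x = 7 is free, so the natural (transversality) condition is ∂L/∂y' |_{x=7} = 0, i.e. y'(7) = 0.
Compute y'(x) = −4 x + C1, so y'(7) = −28 + C1 = 0 ⇒ C1 = 28.
Therefore the extremal is
    y(x) = −2 x^2 + 28 x + 4.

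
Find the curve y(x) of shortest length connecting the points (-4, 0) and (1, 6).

Arc-length functional: J[y] = ∫ sqrt(1 + (y')^2) dx.
Lagrangian L = sqrt(1 + (y')^2) has no explicit y dependence, so ∂L/∂y = 0 and the Euler-Lagrange equation gives
    d/dx( y' / sqrt(1 + (y')^2) ) = 0  ⇒  y' / sqrt(1 + (y')^2) = const.
Hence y' is constant, so y(x) is affine.
Fitting the endpoints (-4, 0) and (1, 6):
    slope m = (6 − 0) / (1 − (-4)) = 6/5,
    intercept c = 0 − m·(-4) = 24/5.
Extremal: y(x) = (6/5) x + 24/5.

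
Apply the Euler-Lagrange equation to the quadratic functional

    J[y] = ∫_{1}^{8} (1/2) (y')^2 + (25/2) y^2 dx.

The Lagrangian is L = (1/2) (y')^2 + (25/2) y^2.
Compute ∂L/∂y = 25y, ∂L/∂y' = y'.
The Euler-Lagrange equation d/dx(∂L/∂y') − ∂L/∂y = 0 reduces to
    y'' − 25 y = 0.
Its general solution is
    y(x) = A e^(5x) + B e^(−5x),
with A, B fixed by the endpoint conditions.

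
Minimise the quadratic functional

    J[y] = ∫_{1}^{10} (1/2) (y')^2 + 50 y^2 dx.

The Lagrangian is L = (1/2) (y')^2 + 50 y^2.
Compute ∂L/∂y = 100y, ∂L/∂y' = y'.
The Euler-Lagrange equation d/dx(∂L/∂y') − ∂L/∂y = 0 reduces to
    y'' − 100 y = 0.
Its general solution is
    y(x) = A e^(10x) + B e^(−10x),
with A, B fixed by the endpoint conditions.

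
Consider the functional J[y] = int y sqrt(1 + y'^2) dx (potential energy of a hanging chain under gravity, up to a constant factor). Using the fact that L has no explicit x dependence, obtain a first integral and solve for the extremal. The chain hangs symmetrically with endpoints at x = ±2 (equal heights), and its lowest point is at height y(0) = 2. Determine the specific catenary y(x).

The Lagrangian L(y, y') = y sqrt(1 + y'^2) has no explicit x dependence, so the Beltrami identity applies:
    L − y' ∂L/∂y' = C.
Compute ∂L/∂y' = y · y' / sqrt(1 + y'^2). Then
    L − y' ∂L/∂y'
    = y sqrt(1 + y'^2) − y · y'^2 / sqrt(1 + y'^2)
    = y (1 + y'^2 − y'^2) / sqrt(1 + y'^2)
    = y / sqrt(1 + y'^2) = C.
Squaring gives y^2 = C^2 (1 + y'^2), i.e.
    y'^2 = y^2 / C^2 − 1.
Separating variables,
    dy / sqrt(y^2 − C^2) = dx / C,
and integrating gives arccosh(y / C) = (x − a)/C, so
    y(x) = C cosh((x − a)/C),
the catenary. The constants C and a are fixed by the two endpoint conditions (and, for the hanging-chain problem, the length constraint selects C).
Now fit the given data. The endpoints x = ±2 are symmetric at equal height, so the catenary is even about its minimum: a = 0 and y(x) = C cosh(x/C). The lowest point is y(0) = C cosh(0) = C, and we are told y(0) = 2, so C = 2. Therefore
    y(x) = 2 cosh(x/2),
and at the endpoints
    y(±2) = 2 cosh(2/2).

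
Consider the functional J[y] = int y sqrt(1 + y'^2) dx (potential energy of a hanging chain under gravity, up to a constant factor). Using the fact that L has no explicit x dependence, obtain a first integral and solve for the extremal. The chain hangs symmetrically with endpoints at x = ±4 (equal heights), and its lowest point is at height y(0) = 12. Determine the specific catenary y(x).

The Lagrangian L(y, y') = y sqrt(1 + y'^2) has no explicit x dependence, so the Beltrami identity applies:
    L − y' ∂L/∂y' = C.
Compute ∂L/∂y' = y · y' / sqrt(1 + y'^2). Then
    L − y' ∂L/∂y'
    = y sqrt(1 + y'^2) − y · y'^2 / sqrt(1 + y'^2)
    = y (1 + y'^2 − y'^2) / sqrt(1 + y'^2)
    = y / sqrt(1 + y'^2) = C.
Squaring gives y^2 = C^2 (1 + y'^2), i.e.
    y'^2 = y^2 / C^2 − 1.
Separating variables,
    dy / sqrt(y^2 − C^2) = dx / C,
and integrating gives arccosh(y / C) = (x − a)/C, so
    y(x) = C cosh((x − a)/C),
the catenary. The constants C and a are fixed by the two endpoint conditions (and, for the hanging-chain problem, the length constraint selects C).
Now fit the given data. The endpoints x = ±4 are symmetric at equal height, so the catenary is even about its minimum: a = 0 and y(x) = C cosh(x/C). The lowest point is y(0) = C cosh(0) = C, and we are told y(0) = 12, so C = 12. Therefore
    y(x) = 12 cosh(x/12),
and at the endpoints
    y(±4) = 12 cosh(4/12).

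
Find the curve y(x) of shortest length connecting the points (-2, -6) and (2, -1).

Arc-length functional: J[y] = ∫ sqrt(1 + (y')^2) dx.
Lagrangian L = sqrt(1 + (y')^2) has no explicit y dependence, so ∂L/∂y = 0 and the Euler-Lagrange equation gives
    d/dx( y' / sqrt(1 + (y')^2) ) = 0  ⇒  y' / sqrt(1 + (y')^2) = const.
Hence y' is constant, so y(x) is affine.
Fitting the endpoints (-2, -6) and (2, -1):
    slope m = ((-1) − (-6)) / (2 − (-2)) = 5/4,
    intercept c = (-6) − m·(-2) = -7/2.
Extremal: y(x) = (5/4) x - 7/2.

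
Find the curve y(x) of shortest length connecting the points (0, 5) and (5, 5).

Arc-length functional: J[y] = ∫ sqrt(1 + (y')^2) dx.
Lagrangian L = sqrt(1 + (y')^2) has no explicit y dependence, so ∂L/∂y = 0 and the Euler-Lagrange equation gives
    d/dx( y' / sqrt(1 + (y')^2) ) = 0  ⇒  y' / sqrt(1 + (y')^2) = const.
Hence y' is constant, so y(x) is affine.
Fitting the endpoints (0, 5) and (5, 5):
    slope m = (5 − 5) / (5 − 0) = 0,
    intercept c = 5 − m·0 = 5.
Extremal: y(x) = 5.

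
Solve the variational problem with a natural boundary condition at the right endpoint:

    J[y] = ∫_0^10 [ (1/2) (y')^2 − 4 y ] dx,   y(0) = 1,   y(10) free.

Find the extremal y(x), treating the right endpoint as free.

The Lagrangian L = (1/2) (y')^2 − 4 y gives
    ∂L/∂y = −4,   ∂L/∂y' = y'.
Euler-Lagrange: d/dx(y') − (−4) = 0, i.e. y'' + 4 = 0, so
    y(x) = −(4/2) x^2 + C1 x + C2.
Fixed left endpoint y(0) = 1 ⇒ C2 = 1.
The right endpoint x = 10 is free, so the natural (transversality) condition is ∂L/∂y' |_{x=10} = 0, i.e. y'(10) = 0.
Compute y'(x) = −4 x + C1, so y'(10) = −40 + C1 = 0 ⇒ C1 = 40.
Therefore the extremal is
    y(x) = −2 x^2 + 40 x + 1.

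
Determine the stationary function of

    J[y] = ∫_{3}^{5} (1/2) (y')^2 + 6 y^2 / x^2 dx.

The Lagrangian is L = (1/2) (y')^2 + 6 y^2 / x^2.
Compute ∂L/∂y = 12y/x^2, ∂L/∂y' = y'.
The Euler-Lagrange equation d/dx(∂L/∂y') − ∂L/∂y = 0 reduces to
    y'' − 12/x^2 · y = 0  (x > 0).
Its general solution is
    y(x) = A x^4 + B x^(-3),
with A, B fixed by the endpoint conditions.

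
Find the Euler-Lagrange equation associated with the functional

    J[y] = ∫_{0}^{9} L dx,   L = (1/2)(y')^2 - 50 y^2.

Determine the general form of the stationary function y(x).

The Lagrangian is L = (1/2)(y')^2 - 50 y^2.
∂L/∂y = -100y.
∂L/∂y' = y'.
The Euler-Lagrange equation d/dx(∂L/∂y') − ∂L/∂y = 0 becomes:
    y'' + 100 y = 0
General solution: y(x) = A sin(10x) + B cos(10x), where A and B are arbitrary constants fixed by the endpoint conditions.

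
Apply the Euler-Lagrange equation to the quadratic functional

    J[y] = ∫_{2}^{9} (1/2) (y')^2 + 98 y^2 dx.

The Lagrangian is L = (1/2) (y')^2 + 98 y^2.
Compute ∂L/∂y = 196y, ∂L/∂y' = y'.
The Euler-Lagrange equation d/dx(∂L/∂y') − ∂L/∂y = 0 reduces to
    y'' − 196 y = 0.
Its general solution is
    y(x) = A e^(14x) + B e^(−14x),
with A, B fixed by the endpoint conditions.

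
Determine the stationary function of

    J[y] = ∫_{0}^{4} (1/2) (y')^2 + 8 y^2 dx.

The Lagrangian is L = (1/2) (y')^2 + 8 y^2.
Compute ∂L/∂y = 16y, ∂L/∂y' = y'.
The Euler-Lagrange equation d/dx(∂L/∂y') − ∂L/∂y = 0 reduces to
    y'' − 16 y = 0.
Its general solution is
    y(x) = A e^(4x) + B e^(−4x),
with A, B fixed by the endpoint conditions.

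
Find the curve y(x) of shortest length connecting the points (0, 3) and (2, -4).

Arc-length functional: J[y] = ∫ sqrt(1 + (y')^2) dx.
Lagrangian L = sqrt(1 + (y')^2) has no explicit y dependence, so ∂L/∂y = 0 and the Euler-Lagrange equation gives
    d/dx( y' / sqrt(1 + (y')^2) ) = 0  ⇒  y' / sqrt(1 + (y')^2) = const.
Hence y' is constant, so y(x) is affine.
Fitting the endpoints (0, 3) and (2, -4):
    slope m = ((-4) − 3) / (2 − 0) = -7/2,
    intercept c = 3 − m·0 = 3.
Extremal: y(x) = (-7/2) x + 3.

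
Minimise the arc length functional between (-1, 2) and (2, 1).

Arc-length functional: J[y] = ∫ sqrt(1 + (y')^2) dx.
Lagrangian L = sqrt(1 + (y')^2) has no explicit y dependence, so ∂L/∂y = 0 and the Euler-Lagrange equation gives
    d/dx( y' / sqrt(1 + (y')^2) ) = 0  ⇒  y' / sqrt(1 + (y')^2) = const.
Hence y' is constant, so y(x) is affine.
Fitting the endpoints (-1, 2) and (2, 1):
    slope m = (1 − 2) / (2 − (-1)) = -1/3,
    intercept c = 2 − m·(-1) = 5/3.
Extremal: y(x) = (-1/3) x + 5/3.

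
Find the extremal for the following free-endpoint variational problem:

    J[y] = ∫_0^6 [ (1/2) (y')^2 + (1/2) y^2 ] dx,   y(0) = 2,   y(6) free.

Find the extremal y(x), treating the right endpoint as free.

The Lagrangian L = (1/2) (y')^2 + (1/2) y^2 gives
    ∂L/∂y = 1 y,   ∂L/∂y' = y'.
Euler-Lagrange: y'' − y = 0.
With k = 1, the general solution is
    y(x) = A cosh(x) + B sinh(x).
Fixed left endpoint y(0) = 2 ⇒ A = 2.
The right endpoint x = 6 is free, so the natural (transversality) condition is ∂L/∂y' |_{x=6} = 0, i.e. y'(6) = 0.
Compute y'(x) = A k sinh(k x) + B k cosh(k x), so
    y'(6) = A k sinh(k·6) + B k cosh(k·6) = 0
    ⇒ B = −A tanh(k·6) = − 2 tanh(1·6).
Therefore the extremal is
    y(x) = 2 cosh(1 x) − 2 tanh(1·6) sinh(1 x).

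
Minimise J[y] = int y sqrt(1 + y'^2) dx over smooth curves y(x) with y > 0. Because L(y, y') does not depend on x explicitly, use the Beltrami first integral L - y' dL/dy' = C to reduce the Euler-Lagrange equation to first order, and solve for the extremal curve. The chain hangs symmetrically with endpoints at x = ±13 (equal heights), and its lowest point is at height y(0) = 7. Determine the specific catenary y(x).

The Lagrangian L(y, y') = y sqrt(1 + y'^2) has no explicit x dependence, so the Beltrami identity applies:
    L − y' ∂L/∂y' = C.
Compute ∂L/∂y' = y · y' / sqrt(1 + y'^2). Then
    L − y' ∂L/∂y'
    = y sqrt(1 + y'^2) − y · y'^2 / sqrt(1 + y'^2)
    = y (1 + y'^2 − y'^2) / sqrt(1 + y'^2)
    = y / sqrt(1 + y'^2) = C.
Squaring gives y^2 = C^2 (1 + y'^2), i.e.
    y'^2 = y^2 / C^2 − 1.
Separating variables,
    dy / sqrt(y^2 − C^2) = dx / C,
and integrating gives arccosh(y / C) = (x − a)/C, so
    y(x) = C cosh((x − a)/C),
the catenary. The constants C and a are fixed by the two endpoint conditions (and, for the hanging-chain problem, the length constraint selects C).
Now fit the given data. The endpoints x = ±13 are symmetric at equal height, so the catenary is even about its minimum: a = 0 and y(x) = C cosh(x/C). The lowest point is y(0) = C cosh(0) = C, and we are told y(0) = 7, so C = 7. Therefore
    y(x) = 7 cosh(x/7),
and at the endpoints
    y(±13) = 7 cosh(13/7).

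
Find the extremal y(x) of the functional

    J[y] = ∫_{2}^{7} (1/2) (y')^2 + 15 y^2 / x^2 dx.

The Lagrangian is L = (1/2) (y')^2 + 15 y^2 / x^2.
Compute ∂L/∂y = 30y/x^2, ∂L/∂y' = y'.
The Euler-Lagrange equation d/dx(∂L/∂y') − ∂L/∂y = 0 reduces to
    y'' − 30/x^2 · y = 0  (x > 0).
Its general solution is
    y(x) = A x^6 + B x^(-5),
with A, B fixed by the endpoint conditions.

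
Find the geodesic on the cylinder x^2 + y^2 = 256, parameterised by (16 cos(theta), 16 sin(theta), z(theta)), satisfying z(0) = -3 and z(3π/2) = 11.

Parameterise the cylinder of radius R = 16 as
    r(θ) = (16 cos θ, 16 sin θ, z(θ)).
The arc-length element is
    ds = sqrt(256 + (dz/dθ)^2) dθ,
so the Lagrangian is L = sqrt(256 + z'^2).
L depends on z' only, not on z or θ, so ∂L/∂z = 0 and
    ∂L/∂z' = z' / sqrt(256 + z'^2).
The Euler-Lagrange equation gives
    d/dθ( z' / sqrt(256 + z'^2) ) = 0,
so z' is constant. Integrating once:
    z(θ) = a θ + b,
a helix on the cylinder (a straight line when the cylinder is unrolled). The constants a, b are determined by the endpoint conditions.
With endpoint conditions z(0) = -3 and z(3π/2) = 11: from z(0) = b we get b = -3, and a·3π/2 + -3 = 11 gives a = 28/(3π), so
    z(θ) = (28/(3π)) θ − 3.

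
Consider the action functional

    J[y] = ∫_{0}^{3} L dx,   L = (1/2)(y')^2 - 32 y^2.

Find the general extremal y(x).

The Lagrangian is L = (1/2)(y')^2 - 32 y^2.
∂L/∂y = -64y.
∂L/∂y' = y'.
The Euler-Lagrange equation d/dx(∂L/∂y') − ∂L/∂y = 0 becomes:
    y'' + 64 y = 0
General solution: y(x) = A sin(8x) + B cos(8x), where A and B are arbitrary constants fixed by the endpoint conditions.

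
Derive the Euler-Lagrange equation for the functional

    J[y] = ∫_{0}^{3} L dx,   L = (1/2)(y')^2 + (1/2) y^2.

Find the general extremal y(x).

The Lagrangian is L = (1/2)(y')^2 + (1/2) y^2.
∂L/∂y = y.
∂L/∂y' = y'.
The Euler-Lagrange equation d/dx(∂L/∂y') − ∂L/∂y = 0 becomes:
    y'' - y = 0
General solution: y(x) = A e^x + B e^(-x), where A and B are arbitrary constants fixed by the endpoint conditions.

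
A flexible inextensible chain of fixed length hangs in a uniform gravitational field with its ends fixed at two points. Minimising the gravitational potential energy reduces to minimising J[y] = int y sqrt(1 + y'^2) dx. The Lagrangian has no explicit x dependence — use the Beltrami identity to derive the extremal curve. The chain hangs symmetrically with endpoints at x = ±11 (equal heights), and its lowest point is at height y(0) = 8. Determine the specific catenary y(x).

The Lagrangian L(y, y') = y sqrt(1 + y'^2) has no explicit x dependence, so the Beltrami identity applies:
    L − y' ∂L/∂y' = C.
Compute ∂L/∂y' = y · y' / sqrt(1 + y'^2). Then
    L − y' ∂L/∂y'
    = y sqrt(1 + y'^2) − y · y'^2 / sqrt(1 + y'^2)
    = y (1 + y'^2 − y'^2) / sqrt(1 + y'^2)
    = y / sqrt(1 + y'^2) = C.
Squaring gives y^2 = C^2 (1 + y'^2), i.e.
    y'^2 = y^2 / C^2 − 1.
Separating variables,
    dy / sqrt(y^2 − C^2) = dx / C,
and integrating gives arccosh(y / C) = (x − a)/C, so
    y(x) = C cosh((x − a)/C),
the catenary. The constants C and a are fixed by the two endpoint conditions (and, for the hanging-chain problem, the length constraint selects C).
Now fit the given data. The endpoints x = ±11 are symmetric at equal height, so the catenary is even about its minimum: a = 0 and y(x) = C cosh(x/C). The lowest point is y(0) = C cosh(0) = C, and we are told y(0) = 8, so C = 8. Therefore
    y(x) = 8 cosh(x/8),
and at the endpoints
    y(±11) = 8 cosh(11/8).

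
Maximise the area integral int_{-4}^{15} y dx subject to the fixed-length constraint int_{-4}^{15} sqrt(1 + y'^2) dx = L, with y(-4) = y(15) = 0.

Set up the augmented Lagrangian using a multiplier λ for the length constraint:
    F(y, y') = y − λ sqrt(1 + y'^2).
F has no explicit x dependence, so the Beltrami identity yields a first integral
    F − y' ∂F/∂y' = C.
Compute ∂F/∂y' = −λ y' / sqrt(1 + y'^2). Then
    y − λ sqrt(1 + y'^2) + λ y'^2 / sqrt(1 + y'^2) = C
    ⇒  y − λ / sqrt(1 + y'^2) = C.
Solving for y' and integrating gives
    (x − a)^2 + (y − b)^2 = λ^2,
a circular arc of radius λ. The constants a, b are determined by the endpoint conditions y(-4) = y(15) = 0, and λ is fixed implicitly by the length constraint
    ∫_{-4}^{15} sqrt(1 + y'^2) dx = L.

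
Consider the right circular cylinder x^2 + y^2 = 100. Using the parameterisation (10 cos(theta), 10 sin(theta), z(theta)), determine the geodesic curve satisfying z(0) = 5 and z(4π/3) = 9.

Parameterise the cylinder of radius R = 10 as
    r(θ) = (10 cos θ, 10 sin θ, z(θ)).
The arc-length element is
    ds = sqrt(100 + (dz/dθ)^2) dθ,
so the Lagrangian is L = sqrt(100 + z'^2).
L depends on z' only, not on z or θ, so ∂L/∂z = 0 and
    ∂L/∂z' = z' / sqrt(100 + z'^2).
The Euler-Lagrange equation gives
    d/dθ( z' / sqrt(100 + z'^2) ) = 0,
so z' is constant. Integrating once:
    z(θ) = a θ + b,
a helix on the cylinder (a straight line when the cylinder is unrolled). The constants a, b are determined by the endpoint conditions.
With endpoint conditions z(0) = 5 and z(4π/3) = 9: from z(0) = b we get b = 5, and a·4π/3 + 5 = 9 gives a = 3/π, so
    z(θ) = (3/π) θ + 5.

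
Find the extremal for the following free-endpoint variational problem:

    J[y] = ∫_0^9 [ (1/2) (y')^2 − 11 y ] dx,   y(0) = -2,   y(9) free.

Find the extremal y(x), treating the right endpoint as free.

The Lagrangian L = (1/2) (y')^2 − 11 y gives
    ∂L/∂y = −11,   ∂L/∂y' = y'.
Euler-Lagrange: d/dx(y') − (−11) = 0, i.e. y'' + 11 = 0, so
    y(x) = −(11/2) x^2 + C1 x + C2.
Fixed left endpoint y(0) = -2 ⇒ C2 = -2.
The right endpoint x = 9 is free, so the natural (transversality) condition is ∂L/∂y' |_{x=9} = 0, i.e. y'(9) = 0.
Compute y'(x) = −11 x + C1, so y'(9) = −99 + C1 = 0 ⇒ C1 = 99.
Therefore the extremal is
    y(x) = −(11/2) x^2 + 99 x − 2.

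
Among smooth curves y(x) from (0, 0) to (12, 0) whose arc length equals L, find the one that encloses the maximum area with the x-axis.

Set up the augmented Lagrangian using a multiplier λ for the length constraint:
    F(y, y') = y − λ sqrt(1 + y'^2).
F has no explicit x dependence, so the Beltrami identity yields a first integral
    F − y' ∂F/∂y' = C.
Compute ∂F/∂y' = −λ y' / sqrt(1 + y'^2). Then
    y − λ sqrt(1 + y'^2) + λ y'^2 / sqrt(1 + y'^2) = C
    ⇒  y − λ / sqrt(1 + y'^2) = C.
Solving for y' and integrating gives
    (x − a)^2 + (y − b)^2 = λ^2,
a circular arc of radius λ. The constants a, b are determined by the endpoint conditions y(0) = y(12) = 0, and λ is fixed implicitly by the length constraint
    ∫_{0}^{12} sqrt(1 + y'^2) dx = L.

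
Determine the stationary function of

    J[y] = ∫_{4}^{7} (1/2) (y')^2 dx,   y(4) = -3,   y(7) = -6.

The Lagrangian is L = (1/2) (y')^2.
Compute ∂L/∂y = 0, ∂L/∂y' = y'.
The Euler-Lagrange equation d/dx(∂L/∂y') − ∂L/∂y = 0 reduces to
    y'' = 0.
Its general solution is
    y(x) = A x + B,
with A, B fixed by the endpoint conditions.
Applying the endpoint conditions y(4) = -3 and y(7) = -6: solve A·4 + B = -3 and A·7 + B = -6. Subtracting gives A(7 − 4) = -6 − -3, so A = -1, and B = -3 − A·4 = 1. Therefore
    y(x) = -x + 1.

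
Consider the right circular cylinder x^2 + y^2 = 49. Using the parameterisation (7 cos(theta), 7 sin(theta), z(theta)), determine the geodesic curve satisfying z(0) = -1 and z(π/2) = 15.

Parameterise the cylinder of radius R = 7 as
    r(θ) = (7 cos θ, 7 sin θ, z(θ)).
The arc-length element is
    ds = sqrt(49 + (dz/dθ)^2) dθ,
so the Lagrangian is L = sqrt(49 + z'^2).
L depends on z' only, not on z or θ, so ∂L/∂z = 0 and
    ∂L/∂z' = z' / sqrt(49 + z'^2).
The Euler-Lagrange equation gives
    d/dθ( z' / sqrt(49 + z'^2) ) = 0,
so z' is constant. Integrating once:
    z(θ) = a θ + b,
a helix on the cylinder (a straight line when the cylinder is unrolled). The constants a, b are determined by the endpoint conditions.
With endpoint conditions z(0) = -1 and z(π/2) = 15: from z(0) = b we get b = -1, and a·π/2 + -1 = 15 gives a = 32/π, so
    z(θ) = (32/π) θ − 1.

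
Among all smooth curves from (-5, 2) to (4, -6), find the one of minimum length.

Arc-length functional: J[y] = ∫ sqrt(1 + (y')^2) dx.
Lagrangian L = sqrt(1 + (y')^2) has no explicit y dependence, so ∂L/∂y = 0 and the Euler-Lagrange equation gives
    d/dx( y' / sqrt(1 + (y')^2) ) = 0  ⇒  y' / sqrt(1 + (y')^2) = const.
Hence y' is constant, so y(x) is affine.
Fitting the endpoints (-5, 2) and (4, -6):
    slope m = ((-6) − 2) / (4 − (-5)) = -8/9,
    intercept c = 2 − m·(-5) = -22/9.
Extremal: y(x) = (-8/9) x - 22/9.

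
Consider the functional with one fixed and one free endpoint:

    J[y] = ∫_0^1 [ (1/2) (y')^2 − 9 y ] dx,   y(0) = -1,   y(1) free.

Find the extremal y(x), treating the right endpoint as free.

The Lagrangian L = (1/2) (y')^2 − 9 y gives
    ∂L/∂y = −9,   ∂L/∂y' = y'.
Euler-Lagrange: d/dx(y') − (−9) = 0, i.e. y'' + 9 = 0, so
    y(x) = −(9/2) x^2 + C1 x + C2.
Fixed left endpoint y(0) = -1 ⇒ C2 = -1.
The right endpoint x = 1 is free, so the natural (transversality) condition is ∂L/∂y' |_{x=1} = 0, i.e. y'(1) = 0.
Compute y'(x) = −9 x + C1, so y'(1) = −9 + C1 = 0 ⇒ C1 = 9.
Therefore the extremal is
    y(x) = −(9/2) x^2 + 9 x − 1.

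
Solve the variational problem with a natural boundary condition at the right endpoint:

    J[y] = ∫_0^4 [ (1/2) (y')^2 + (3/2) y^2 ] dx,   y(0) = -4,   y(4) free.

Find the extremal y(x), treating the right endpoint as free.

The Lagrangian L = (1/2) (y')^2 + (3/2) y^2 gives
    ∂L/∂y = 3 y,   ∂L/∂y' = y'.
Euler-Lagrange: y'' − 3 y = 0.
With k = sqrt(3), the general solution is
    y(x) = A cosh(sqrt(3) x) + B sinh(sqrt(3) x).
Fixed left endpoint y(0) = -4 ⇒ A = -4.
The right endpoint x = 4 is free, so the natural (transversality) condition is ∂L/∂y' |_{x=4} = 0, i.e. y'(4) = 0.
Compute y'(x) = A k sinh(k x) + B k cosh(k x), so
    y'(4) = A k sinh(k·4) + B k cosh(k·4) = 0
    ⇒ B = −A tanh(k·4) = 4 tanh(sqrt(3)·4).
Therefore the extremal is
    y(x) = −4 cosh(sqrt(3) x) + 4 tanh(sqrt(3)·4) sinh(sqrt(3) x).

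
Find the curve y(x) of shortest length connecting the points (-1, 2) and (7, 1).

Arc-length functional: J[y] = ∫ sqrt(1 + (y')^2) dx.
Lagrangian L = sqrt(1 + (y')^2) has no explicit y dependence, so ∂L/∂y = 0 and the Euler-Lagrange equation gives
    d/dx( y' / sqrt(1 + (y')^2) ) = 0  ⇒  y' / sqrt(1 + (y')^2) = const.
Hence y' is constant, so y(x) is affine.
Fitting the endpoints (-1, 2) and (7, 1):
    slope m = (1 − 2) / (7 − (-1)) = -1/8,
    intercept c = 2 − m·(-1) = 15/8.
Extremal: y(x) = (-1/8) x + 15/8.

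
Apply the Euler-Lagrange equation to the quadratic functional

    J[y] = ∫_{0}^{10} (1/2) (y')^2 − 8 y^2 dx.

The Lagrangian is L = (1/2) (y')^2 − 8 y^2.
Compute ∂L/∂y = -16y, ∂L/∂y' = y'.
The Euler-Lagrange equation d/dx(∂L/∂y') − ∂L/∂y = 0 reduces to
    y'' + 16 y = 0.
Its general solution is
    y(x) = A sin(4x) + B cos(4x),
with A, B fixed by the endpoint conditions.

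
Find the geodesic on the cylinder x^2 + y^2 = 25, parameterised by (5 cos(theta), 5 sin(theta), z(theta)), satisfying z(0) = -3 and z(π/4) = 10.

Parameterise the cylinder of radius R = 5 as
    r(θ) = (5 cos θ, 5 sin θ, z(θ)).
The arc-length element is
    ds = sqrt(25 + (dz/dθ)^2) dθ,
so the Lagrangian is L = sqrt(25 + z'^2).
L depends on z' only, not on z or θ, so ∂L/∂z = 0 and
    ∂L/∂z' = z' / sqrt(25 + z'^2).
The Euler-Lagrange equation gives
    d/dθ( z' / sqrt(25 + z'^2) ) = 0,
so z' is constant. Integrating once:
    z(θ) = a θ + b,
a helix on the cylinder (a straight line when the cylinder is unrolled). The constants a, b are determined by the endpoint conditions.
With endpoint conditions z(0) = -3 and z(π/4) = 10: from z(0) = b we get b = -3, and a·π/4 + -3 = 10 gives a = 52/π, so
    z(θ) = (52/π) θ − 3.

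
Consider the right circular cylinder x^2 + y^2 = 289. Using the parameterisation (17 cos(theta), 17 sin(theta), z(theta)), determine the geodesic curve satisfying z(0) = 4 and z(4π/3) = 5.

Parameterise the cylinder of radius R = 17 as
    r(θ) = (17 cos θ, 17 sin θ, z(θ)).
The arc-length element is
    ds = sqrt(289 + (dz/dθ)^2) dθ,
so the Lagrangian is L = sqrt(289 + z'^2).
L depends on z' only, not on z or θ, so ∂L/∂z = 0 and
    ∂L/∂z' = z' / sqrt(289 + z'^2).
The Euler-Lagrange equation gives
    d/dθ( z' / sqrt(289 + z'^2) ) = 0,
so z' is constant. Integrating once:
    z(θ) = a θ + b,
a helix on the cylinder (a straight line when the cylinder is unrolled). The constants a, b are determined by the endpoint conditions.
With endpoint conditions z(0) = 4 and z(4π/3) = 5: from z(0) = b we get b = 4, and a·4π/3 + 4 = 5 gives a = 3/(4π), so
    z(θ) = (3/(4π)) θ + 4.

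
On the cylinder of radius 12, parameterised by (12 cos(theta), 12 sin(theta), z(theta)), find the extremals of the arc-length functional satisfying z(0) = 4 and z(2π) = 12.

Parameterise the cylinder of radius R = 12 as
    r(θ) = (12 cos θ, 12 sin θ, z(θ)).
The arc-length element is
    ds = sqrt(144 + (dz/dθ)^2) dθ,
so the Lagrangian is L = sqrt(144 + z'^2).
L depends on z' only, not on z or θ, so ∂L/∂z = 0 and
    ∂L/∂z' = z' / sqrt(144 + z'^2).
The Euler-Lagrange equation gives
    d/dθ( z' / sqrt(144 + z'^2) ) = 0,
so z' is constant. Integrating once:
    z(θ) = a θ + b,
a helix on the cylinder (a straight line when the cylinder is unrolled). The constants a, b are determined by the endpoint conditions.
With endpoint conditions z(0) = 4 and z(2π) = 12: from z(0) = b we get b = 4, and a·2π + 4 = 12 gives a = 4/π, so
    z(θ) = (4/π) θ + 4.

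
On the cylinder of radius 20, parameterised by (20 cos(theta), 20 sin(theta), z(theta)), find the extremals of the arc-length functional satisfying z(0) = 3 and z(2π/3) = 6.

Parameterise the cylinder of radius R = 20 as
    r(θ) = (20 cos θ, 20 sin θ, z(θ)).
The arc-length element is
    ds = sqrt(400 + (dz/dθ)^2) dθ,
so the Lagrangian is L = sqrt(400 + z'^2).
L depends on z' only, not on z or θ, so ∂L/∂z = 0 and
    ∂L/∂z' = z' / sqrt(400 + z'^2).
The Euler-Lagrange equation gives
    d/dθ( z' / sqrt(400 + z'^2) ) = 0,
so z' is constant. Integrating once:
    z(θ) = a θ + b,
a helix on the cylinder (a straight line when the cylinder is unrolled). The constants a, b are determined by the endpoint conditions.
With endpoint conditions z(0) = 3 and z(2π/3) = 6: from z(0) = b we get b = 3, and a·2π/3 + 3 = 6 gives a = 9/(2π), so
    z(θ) = (9/(2π)) θ + 3.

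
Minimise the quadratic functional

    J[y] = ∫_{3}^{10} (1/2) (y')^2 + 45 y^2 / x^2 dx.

The Lagrangian is L = (1/2) (y')^2 + 45 y^2 / x^2.
Compute ∂L/∂y = 90y/x^2, ∂L/∂y' = y'.
The Euler-Lagrange equation d/dx(∂L/∂y') − ∂L/∂y = 0 reduces to
    y'' − 90/x^2 · y = 0  (x > 0).
Its general solution is
    y(x) = A x^10 + B x^(-9),
with A, B fixed by the endpoint conditions.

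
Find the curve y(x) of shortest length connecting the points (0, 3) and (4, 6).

Arc-length functional: J[y] = ∫ sqrt(1 + (y')^2) dx.
Lagrangian L = sqrt(1 + (y')^2) has no explicit y dependence, so ∂L/∂y = 0 and the Euler-Lagrange equation gives
    d/dx( y' / sqrt(1 + (y')^2) ) = 0  ⇒  y' / sqrt(1 + (y')^2) = const.
Hence y' is constant, so y(x) is affine.
Fitting the endpoints (0, 3) and (4, 6):
    slope m = (6 − 3) / (4 − 0) = 3/4,
    intercept c = 3 − m·0 = 3.
Extremal: y(x) = (3/4) x + 3.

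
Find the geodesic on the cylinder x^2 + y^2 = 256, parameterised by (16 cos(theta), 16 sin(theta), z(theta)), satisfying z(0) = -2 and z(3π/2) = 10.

Parameterise the cylinder of radius R = 16 as
    r(θ) = (16 cos θ, 16 sin θ, z(θ)).
The arc-length element is
    ds = sqrt(256 + (dz/dθ)^2) dθ,
so the Lagrangian is L = sqrt(256 + z'^2).
L depends on z' only, not on z or θ, so ∂L/∂z = 0 and
    ∂L/∂z' = z' / sqrt(256 + z'^2).
The Euler-Lagrange equation gives
    d/dθ( z' / sqrt(256 + z'^2) ) = 0,
so z' is constant. Integrating once:
    z(θ) = a θ + b,
a helix on the cylinder (a straight line when the cylinder is unrolled). The constants a, b are determined by the endpoint conditions.
With endpoint conditions z(0) = -2 and z(3π/2) = 10: from z(0) = b we get b = -2, and a·3π/2 + -2 = 10 gives a = 8/π, so
    z(θ) = (8/π) θ − 2.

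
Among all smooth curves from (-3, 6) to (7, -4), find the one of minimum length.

Arc-length functional: J[y] = ∫ sqrt(1 + (y')^2) dx.
Lagrangian L = sqrt(1 + (y')^2) has no explicit y dependence, so ∂L/∂y = 0 and the Euler-Lagrange equation gives
    d/dx( y' / sqrt(1 + (y')^2) ) = 0  ⇒  y' / sqrt(1 + (y')^2) = const.
Hence y' is constant, so y(x) is affine.
Fitting the endpoints (-3, 6) and (7, -4):
    slope m = ((-4) − 6) / (7 − (-3)) = -1,
    intercept c = 6 − m·(-3) = 3.
Extremal: y(x) = -x + 3.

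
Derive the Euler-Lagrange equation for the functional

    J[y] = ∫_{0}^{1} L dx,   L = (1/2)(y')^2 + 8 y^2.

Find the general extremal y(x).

The Lagrangian is L = (1/2)(y')^2 + 8 y^2.
∂L/∂y = 16y.
∂L/∂y' = y'.
The Euler-Lagrange equation d/dx(∂L/∂y') − ∂L/∂y = 0 becomes:
    y'' - 16 y = 0
General solution: y(x) = A e^(4x) + B e^(-4x), where A and B are arbitrary constants fixed by the endpoint conditions.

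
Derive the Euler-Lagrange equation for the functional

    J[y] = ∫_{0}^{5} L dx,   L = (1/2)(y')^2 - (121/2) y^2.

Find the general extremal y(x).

The Lagrangian is L = (1/2)(y')^2 - (121/2) y^2.
∂L/∂y = -121y.
∂L/∂y' = y'.
The Euler-Lagrange equation d/dx(∂L/∂y') − ∂L/∂y = 0 becomes:
    y'' + 121 y = 0
General solution: y(x) = A sin(11x) + B cos(11x), where A and B are arbitrary constants fixed by the endpoint conditions.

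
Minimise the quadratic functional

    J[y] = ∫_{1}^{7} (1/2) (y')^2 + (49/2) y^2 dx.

The Lagrangian is L = (1/2) (y')^2 + (49/2) y^2.
Compute ∂L/∂y = 49y, ∂L/∂y' = y'.
The Euler-Lagrange equation d/dx(∂L/∂y') − ∂L/∂y = 0 reduces to
    y'' − 49 y = 0.
Its general solution is
    y(x) = A e^(7x) + B e^(−7x),
with A, B fixed by the endpoint conditions.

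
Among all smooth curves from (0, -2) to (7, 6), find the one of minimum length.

Arc-length functional: J[y] = ∫ sqrt(1 + (y')^2) dx.
Lagrangian L = sqrt(1 + (y')^2) has no explicit y dependence, so ∂L/∂y = 0 and the Euler-Lagrange equation gives
    d/dx( y' / sqrt(1 + (y')^2) ) = 0  ⇒  y' / sqrt(1 + (y')^2) = const.
Hence y' is constant, so y(x) is affine.
Fitting the endpoints (0, -2) and (7, 6):
    slope m = (6 − (-2)) / (7 − 0) = 8/7,
    intercept c = (-2) − m·0 = -2.
Extremal: y(x) = (8/7) x - 2.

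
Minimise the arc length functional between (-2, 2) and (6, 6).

Arc-length functional: J[y] = ∫ sqrt(1 + (y')^2) dx.
Lagrangian L = sqrt(1 + (y')^2) has no explicit y dependence, so ∂L/∂y = 0 and the Euler-Lagrange equation gives
    d/dx( y' / sqrt(1 + (y')^2) ) = 0  ⇒  y' / sqrt(1 + (y')^2) = const.
Hence y' is constant, so y(x) is affine.
Fitting the endpoints (-2, 2) and (6, 6):
    slope m = (6 − 2) / (6 − (-2)) = 1/2,
    intercept c = 2 − m·(-2) = 3.
Extremal: y(x) = (1/2) x + 3.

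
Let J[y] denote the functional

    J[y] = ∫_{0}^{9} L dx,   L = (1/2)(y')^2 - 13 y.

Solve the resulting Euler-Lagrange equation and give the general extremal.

The Lagrangian is L = (1/2)(y')^2 - 13 y.
∂L/∂y = -13.
∂L/∂y' = y'.
The Euler-Lagrange equation d/dx(∂L/∂y') − ∂L/∂y = 0 becomes:
    y'' + 13 = 0
General solution: y(x) = -(13/2) x^2 + A x + B, where A and B are arbitrary constants fixed by the endpoint conditions.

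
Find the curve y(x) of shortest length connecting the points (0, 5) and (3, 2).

Arc-length functional: J[y] = ∫ sqrt(1 + (y')^2) dx.
Lagrangian L = sqrt(1 + (y')^2) has no explicit y dependence, so ∂L/∂y = 0 and the Euler-Lagrange equation gives
    d/dx( y' / sqrt(1 + (y')^2) ) = 0  ⇒  y' / sqrt(1 + (y')^2) = const.
Hence y' is constant, so y(x) is affine.
Fitting the endpoints (0, 5) and (3, 2):
    slope m = (2 − 5) / (3 − 0) = -1,
    intercept c = 5 − m·0 = 5.
Extremal: y(x) = -x + 5.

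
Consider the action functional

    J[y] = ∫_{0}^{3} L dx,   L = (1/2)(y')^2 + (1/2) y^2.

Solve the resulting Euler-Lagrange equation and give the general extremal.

The Lagrangian is L = (1/2)(y')^2 + (1/2) y^2.
∂L/∂y = y.
∂L/∂y' = y'.
The Euler-Lagrange equation d/dx(∂L/∂y') − ∂L/∂y = 0 becomes:
    y'' - y = 0
General solution: y(x) = A e^x + B e^(-x), where A and B are arbitrary constants fixed by the endpoint conditions.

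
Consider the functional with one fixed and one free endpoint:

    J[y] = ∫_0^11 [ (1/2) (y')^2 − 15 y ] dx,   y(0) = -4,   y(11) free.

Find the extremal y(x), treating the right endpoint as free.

The Lagrangian L = (1/2) (y')^2 − 15 y gives
    ∂L/∂y = −15,   ∂L/∂y' = y'.
Euler-Lagrange: d/dx(y') − (−15) = 0, i.e. y'' + 15 = 0, so
    y(x) = −(15/2) x^2 + C1 x + C2.
Fixed left endpoint y(0) = -4 ⇒ C2 = -4.
The right endpoint x = 11 is free, so the natural (transversality) condition is ∂L/∂y' |_{x=11} = 0, i.e. y'(11) = 0.
Compute y'(x) = −15 x + C1, so y'(11) = −165 + C1 = 0 ⇒ C1 = 165.
Therefore the extremal is
    y(x) = −(15/2) x^2 + 165 x − 4.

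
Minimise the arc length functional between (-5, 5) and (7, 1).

Arc-length functional: J[y] = ∫ sqrt(1 + (y')^2) dx.
Lagrangian L = sqrt(1 + (y')^2) has no explicit y dependence, so ∂L/∂y = 0 and the Euler-Lagrange equation gives
    d/dx( y' / sqrt(1 + (y')^2) ) = 0  ⇒  y' / sqrt(1 + (y')^2) = const.
Hence y' is constant, so y(x) is affine.
Fitting the endpoints (-5, 5) and (7, 1):
    slope m = (1 − 5) / (7 − (-5)) = -1/3,
    intercept c = 5 − m·(-5) = 10/3.
Extremal: y(x) = (-1/3) x + 10/3.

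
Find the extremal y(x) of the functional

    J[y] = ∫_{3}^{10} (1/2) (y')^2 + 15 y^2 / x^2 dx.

The Lagrangian is L = (1/2) (y')^2 + 15 y^2 / x^2.
Compute ∂L/∂y = 30y/x^2, ∂L/∂y' = y'.
The Euler-Lagrange equation d/dx(∂L/∂y') − ∂L/∂y = 0 reduces to
    y'' − 30/x^2 · y = 0  (x > 0).
Its general solution is
    y(x) = A x^6 + B x^(-5),
with A, B fixed by the endpoint conditions.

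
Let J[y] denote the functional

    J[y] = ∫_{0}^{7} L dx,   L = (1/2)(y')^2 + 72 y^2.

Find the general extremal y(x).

The Lagrangian is L = (1/2)(y')^2 + 72 y^2.
∂L/∂y = 144y.
∂L/∂y' = y'.
The Euler-Lagrange equation d/dx(∂L/∂y') − ∂L/∂y = 0 becomes:
    y'' - 144 y = 0
General solution: y(x) = A e^(12x) + B e^(-12x), where A and B are arbitrary constants fixed by the endpoint conditions.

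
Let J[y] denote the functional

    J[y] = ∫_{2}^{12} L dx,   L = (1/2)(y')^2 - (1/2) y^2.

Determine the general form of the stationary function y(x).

The Lagrangian is L = (1/2)(y')^2 - (1/2) y^2.
∂L/∂y = -y.
∂L/∂y' = y'.
The Euler-Lagrange equation d/dx(∂L/∂y') − ∂L/∂y = 0 becomes:
    y'' + y = 0
General solution: y(x) = A sin(x) + B cos(x), where A and B are arbitrary constants fixed by the endpoint conditions.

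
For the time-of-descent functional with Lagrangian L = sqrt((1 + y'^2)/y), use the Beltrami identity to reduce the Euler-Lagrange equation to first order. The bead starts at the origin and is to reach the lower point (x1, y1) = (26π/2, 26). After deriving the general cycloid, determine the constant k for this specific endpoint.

The Lagrangian L = sqrt((1 + y'^2) / y) has no explicit x dependence, so the Beltrami identity applies:
    L − y' ∂L/∂y' = C.
Compute ∂L/∂y' = y' / sqrt(y (1 + y'^2)).
Substitute:
    sqrt((1 + y'^2)/y) − y'·y' / sqrt(y (1 + y'^2))
    = (1 + y'^2) / sqrt(y (1 + y'^2)) − y'^2 / sqrt(y (1 + y'^2))
    = 1 / sqrt(y (1 + y'^2)) = C.
Squaring and rearranging gives the first integral
    y (1 + y'^2) = 1/C^2 =: k   (constant).
Solving this first-order ODE by the substitution
    y = (k/2)(1 − cos θ)
yields the cycloid parameterisation
    x(θ) = (k/2)(θ − sin θ),   y(θ) = (k/2)(1 − cos θ).
The constant k is fixed by the endpoint condition.
Now fit the given lower endpoint (x1, y1) = (26π/2, 26). At the bottom of the first arch (θ = π), the parametric equations give
    y(π) = (k/2)(1 − cos π) = k,
    x(π) = (k/2)(π − sin π) = kπ/2.
Matching y(π) = 26 gives k = 26, consistent with x(π) = 26π/2. Therefore the specific cycloid is
    x(θ) = (26/2)(θ − sin θ),   y(θ) = (26/2)(1 − cos θ).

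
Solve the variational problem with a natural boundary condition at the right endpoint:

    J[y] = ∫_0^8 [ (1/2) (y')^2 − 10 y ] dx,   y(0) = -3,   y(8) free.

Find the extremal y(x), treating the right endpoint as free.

The Lagrangian L = (1/2) (y')^2 − 10 y gives
    ∂L/∂y = −10,   ∂L/∂y' = y'.
Euler-Lagrange: d/dx(y') − (−10) = 0, i.e. y'' + 10 = 0, so
    y(x) = −(10/2) x^2 + C1 x + C2.
Fixed left endpoint y(0) = -3 ⇒ C2 = -3.
The right endpoint x = 8 is free, so the natural (transversality) condition is ∂L/∂y' |_{x=8} = 0, i.e. y'(8) = 0.
Compute y'(x) = −10 x + C1, so y'(8) = −80 + C1 = 0 ⇒ C1 = 80.
Therefore the extremal is
    y(x) = −5 x^2 + 80 x − 3.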